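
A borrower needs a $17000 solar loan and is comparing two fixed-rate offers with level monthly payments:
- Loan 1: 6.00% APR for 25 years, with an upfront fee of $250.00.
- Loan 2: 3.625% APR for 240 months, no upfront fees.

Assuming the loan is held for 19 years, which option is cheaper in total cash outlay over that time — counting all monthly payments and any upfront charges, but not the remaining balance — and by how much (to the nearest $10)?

Loan 1: at 6.00% the monthly rate is 0.0050000, so the payment is 17,000 × 0.0050000 / (1 − 1.0050000^−300) = $109.53.
Loan 2: monthly rate = 3.625%/12 = 0.0030208; payment = 17,000 × 0.0030208 / (1 − (1+0.0030208)^−240) = $99.69.
Over 228 months: Loan 1 costs 228 × $109.53 + $250.00 = $25,222.84; Loan 2 costs 228 × $99.69 = $22,729.32.
Loan 2 is cheaper by $25,222.84 − $22,729.32 = $2,493.52.

Loan 2 by $2,490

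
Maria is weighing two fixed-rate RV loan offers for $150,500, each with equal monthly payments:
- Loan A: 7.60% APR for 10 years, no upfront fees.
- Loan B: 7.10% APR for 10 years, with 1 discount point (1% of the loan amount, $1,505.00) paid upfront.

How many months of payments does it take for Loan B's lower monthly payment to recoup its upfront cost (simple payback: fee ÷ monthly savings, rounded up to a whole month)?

39 months

Loan A: monthly rate = 7.6%/12 = 0.0063333; payment = 150,500 × 0.0063333 / (1 − (1+0.0063333)^−120) = $1,794.33.
Loan B: at 7.10% the monthly rate is 0.0059167, so the payment is 150,500 × 0.0059167 / (1 − 1.0059167^−120) = $1,755.20.
Monthly savings = $1,794.33 − $1,755.20 = $39.13.
Break-even = $1,505.00 / $39.13 = 38.46 → 39 months.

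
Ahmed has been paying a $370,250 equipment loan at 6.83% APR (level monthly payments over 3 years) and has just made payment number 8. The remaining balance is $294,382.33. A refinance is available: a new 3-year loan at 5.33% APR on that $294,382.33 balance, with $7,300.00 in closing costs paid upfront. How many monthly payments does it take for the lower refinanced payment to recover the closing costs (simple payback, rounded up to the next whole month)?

3 months

Current payment = 370,250 × 6.83%/12 / (1 − (1+0.0056917)^−36) = $11,403.49.
Refinanced payment = 294,382.33 × 0.0044417 / (1 − (1+0.0044417)^−36) = $8,866.59.
Monthly savings = $11,403.49 − $8,866.59 = $2,536.90.
Break-even = $7,300.00 / $2,536.90 = 2.88 → 3 months.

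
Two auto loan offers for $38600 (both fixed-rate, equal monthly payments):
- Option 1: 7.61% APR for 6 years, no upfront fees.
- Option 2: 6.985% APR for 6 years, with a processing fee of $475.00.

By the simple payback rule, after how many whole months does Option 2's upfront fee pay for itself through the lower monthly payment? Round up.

Option 1: at 7.61% the monthly rate is 0.0063417, so the payment is 38,600 × 0.0063417 / (1 − 1.0063417^−72) = $669.46.
Option 2: at 6.985% the monthly rate is 0.0058208, so the payment is 38,600 × 0.0058208 / (1 − 1.0058208^−72) = $657.81.
Monthly savings = $669.46 − $657.81 = $11.65.
Break-even = $475.00 / $11.65 = 40.77 → 41 months.

41 months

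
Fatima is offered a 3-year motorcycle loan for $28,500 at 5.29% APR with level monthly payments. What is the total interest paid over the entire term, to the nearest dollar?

Monthly rate = 5.29%/12 = 0.0044083; payment = 28,500 × 0.0044083 / (1 − (1+0.0044083)^−36) = $857.89.
Total paid = 36 × $857.89 = $30,884.04; interest = $30,884.04 − $28,500 = $2,384.04.

$2,384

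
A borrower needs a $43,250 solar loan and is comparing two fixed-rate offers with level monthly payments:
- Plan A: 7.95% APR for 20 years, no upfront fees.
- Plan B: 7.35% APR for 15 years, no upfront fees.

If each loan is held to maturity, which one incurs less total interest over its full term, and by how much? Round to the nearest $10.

Plan A: at 7.95% the monthly rate is 0.0066250, so the payment is 43,250 × 0.0066250 / (1 − 1.0066250^−240) = $360.42.
Total interest on Plan A = 240 × $360.42 − $43,250 = $43,250.80.
Plan B: at 7.35% the monthly rate is 0.0061250, so the payment is 43,250 × 0.0061250 / (1 − 1.0061250^−180) = $397.26.
Total interest on Plan B = 180 × $397.26 − $43,250 = $28,256.80.
Plan B is lower by $14,994.00.

Plan B by $14,990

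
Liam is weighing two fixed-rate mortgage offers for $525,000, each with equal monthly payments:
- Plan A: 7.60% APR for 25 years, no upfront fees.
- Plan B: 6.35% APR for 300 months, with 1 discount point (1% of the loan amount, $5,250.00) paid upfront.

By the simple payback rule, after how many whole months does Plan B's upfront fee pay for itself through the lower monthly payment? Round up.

Plan A: monthly rate = 7.6%/12 = 0.0063333; payment = 525,000 × 0.0063333 / (1 − (1+0.0063333)^−300) = $3,913.92.
Plan B: monthly rate = 6.35%/12 = 0.0052917; payment = 525,000 × 0.0052917 / (1 − (1+0.0052917)^−300) = $3,495.79.
Monthly savings = $3,913.92 − $3,495.79 = $418.13.
Break-even = $5,250.00 / $418.13 = 12.56 → 13 months.

13 months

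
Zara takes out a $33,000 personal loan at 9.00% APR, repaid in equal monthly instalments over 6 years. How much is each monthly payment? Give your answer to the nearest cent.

$594.84

Monthly rate = 9%/12 = 0.0075000; payment = 33,000 × 0.0075000 / (1 − (1+0.0075000)^−72) = $594.84.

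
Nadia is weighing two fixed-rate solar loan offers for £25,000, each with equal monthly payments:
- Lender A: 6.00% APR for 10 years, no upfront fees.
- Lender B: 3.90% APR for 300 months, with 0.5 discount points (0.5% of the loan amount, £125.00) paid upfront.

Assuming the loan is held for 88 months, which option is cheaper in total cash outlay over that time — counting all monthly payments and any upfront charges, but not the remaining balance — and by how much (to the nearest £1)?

Lender A: monthly rate = 6%/12 = 0.0050000; payment = 25,000 × 0.0050000 / (1 − (1+0.0050000)^−120) = £277.55.
Lender B: monthly rate = 3.9%/12 = 0.0032500; payment = 25,000 × 0.0032500 / (1 − (1+0.0032500)^−300) = £130.58.
Over 88 months: Lender A costs 88 × £277.55 = £24,424.40; Lender B costs 88 × £130.58 + £125.00 = £11,616.04.
Lender B is cheaper by £24,424.40 − £11,616.04 = £12,808.36.

Lender B by £12,808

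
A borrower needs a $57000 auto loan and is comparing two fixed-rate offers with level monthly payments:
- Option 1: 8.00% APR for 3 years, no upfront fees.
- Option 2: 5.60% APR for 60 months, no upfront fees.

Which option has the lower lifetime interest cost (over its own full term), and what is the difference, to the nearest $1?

Option 1: at 8.00% the monthly rate is 0.0066667, so the payment is 57,000 × 0.0066667 / (1 − 1.0066667^−36) = $1,786.17.
Total interest on Option 1 = 36 × $1,786.17 − $57,000 = $7,302.12.
Option 2: at 5.60% the monthly rate is 0.0046667, so the payment is 57,000 × 0.0046667 / (1 − 1.0046667^−60) = $1,091.40.
Total interest on Option 2 = 60 × $1,091.40 − $57,000 = $8,484.00.
Option 1 is lower by $1,181.88.

Option 1 by $1,182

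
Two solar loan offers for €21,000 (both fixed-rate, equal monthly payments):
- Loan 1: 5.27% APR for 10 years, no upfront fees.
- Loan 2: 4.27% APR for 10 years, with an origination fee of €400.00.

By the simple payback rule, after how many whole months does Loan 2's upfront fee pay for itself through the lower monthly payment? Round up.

40 months

Loan 1: at 5.27% the monthly rate is 0.0043917, so the payment is 21,000 × 0.0043917 / (1 − 1.0043917^−120) = €225.52.
Loan 2: monthly rate = 4.27%/12 = 0.0035583; payment = 21,000 × 0.0035583 / (1 − (1+0.0035583)^−120) = €215.32.
Monthly savings = €225.52 − €215.32 = €10.20.
Break-even = €400.00 / €10.20 = 39.22 → 40 months.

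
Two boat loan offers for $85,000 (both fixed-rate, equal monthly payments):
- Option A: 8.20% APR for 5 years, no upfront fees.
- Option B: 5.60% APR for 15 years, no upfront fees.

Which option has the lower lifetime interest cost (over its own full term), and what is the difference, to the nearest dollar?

Option A: at 8.20% the monthly rate is 0.0068333, so the payment is 85,000 × 0.0068333 / (1 − 1.0068333^−60) = $1,731.64.
Total interest on Option A = 60 × $1,731.64 − $85,000 = $18,898.40.
Option B: at 5.60% the monthly rate is 0.0046667, so the payment is 85,000 × 0.0046667 / (1 − 1.0046667^−180) = $699.04.
Total interest on Option B = 180 × $699.04 − $85,000 = $40,827.20.
Option A is lower by $21,928.80.

Option A by $21,929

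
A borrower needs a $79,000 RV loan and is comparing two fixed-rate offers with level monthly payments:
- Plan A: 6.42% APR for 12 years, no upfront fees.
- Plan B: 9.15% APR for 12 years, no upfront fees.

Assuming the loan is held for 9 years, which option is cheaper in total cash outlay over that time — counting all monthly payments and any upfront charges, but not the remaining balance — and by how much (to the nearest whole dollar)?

Plan A by $12,693

Plan A: monthly rate = 6.42%/12 = 0.0053500; payment = 79,000 × 0.0053500 / (1 − (1+0.0053500)^−144) = $788.20.
Plan B: at 9.15% the monthly rate is 0.0076250, so the payment is 79,000 × 0.0076250 / (1 − 1.0076250^−144) = $905.73.
Over 108 months: Plan A costs 108 × $788.20 = $85,125.60; Plan B costs 108 × $905.73 = $97,818.84.
Plan A is cheaper by $97,818.84 − $85,125.60 = $12,693.24.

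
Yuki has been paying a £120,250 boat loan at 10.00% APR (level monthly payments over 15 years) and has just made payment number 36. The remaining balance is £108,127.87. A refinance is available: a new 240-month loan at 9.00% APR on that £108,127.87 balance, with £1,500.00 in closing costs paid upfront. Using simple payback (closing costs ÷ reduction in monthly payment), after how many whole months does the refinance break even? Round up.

Current payment = 120,250 × 10%/12 / (1 − (1+0.0083333)^−180) = £1,292.21.
Refinanced payment = 108,127.87 × 0.0075000 / (1 − (1+0.0075000)^−240) = £972.85.
Monthly savings = £1,292.21 − £972.85 = £319.36.
Break-even = £1,500.00 / £319.36 = 4.70 → 5 months.

5 months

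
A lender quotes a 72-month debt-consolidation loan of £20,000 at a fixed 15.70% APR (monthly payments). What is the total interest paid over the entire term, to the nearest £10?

Monthly rate = 15.7%/12 = 0.0130833; payment = 20,000 × 0.0130833 / (1 − (1+0.0130833)^−72) = £430.54.
Total paid = 72 × £430.54 = £30,998.88; interest = £30,998.88 − £20,000 = £10,998.88.

£11,000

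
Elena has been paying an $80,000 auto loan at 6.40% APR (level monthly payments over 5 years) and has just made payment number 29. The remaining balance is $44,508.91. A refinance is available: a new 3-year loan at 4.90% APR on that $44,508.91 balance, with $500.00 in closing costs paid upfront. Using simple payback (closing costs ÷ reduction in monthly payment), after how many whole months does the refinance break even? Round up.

Current payment = 80,000 × 6.4%/12 / (1 − (1+0.0053333)^−60) = $1,561.55.
Refinanced payment = 44,508.91 × 0.0040833 / (1 − (1+0.0040833)^−36) = $1,331.97.
Monthly savings = $1,561.55 − $1,331.97 = $229.58.
Break-even = $500.00 / $229.58 = 2.18 → 3 months.

3 months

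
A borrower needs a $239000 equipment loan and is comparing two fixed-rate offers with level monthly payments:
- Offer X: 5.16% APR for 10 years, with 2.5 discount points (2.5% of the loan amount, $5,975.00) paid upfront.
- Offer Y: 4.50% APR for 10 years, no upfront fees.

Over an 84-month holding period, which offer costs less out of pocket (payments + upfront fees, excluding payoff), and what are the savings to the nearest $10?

Offer X: at 5.16% the monthly rate is 0.0043000, so the payment is 239,000 × 0.0043000 / (1 − 1.0043000^−120) = $2,553.70.
Offer Y: at 4.50% the monthly rate is 0.0037500, so the payment is 239,000 × 0.0037500 / (1 − 1.0037500^−120) = $2,476.96.
Over 84 months: Offer X costs 84 × $2,553.70 + $5,975.00 = $220,485.80; Offer Y costs 84 × $2,476.96 = $208,064.64.
Offer Y is cheaper by $220,485.80 − $208,064.64 = $12,421.16.

Offer Y by $12,420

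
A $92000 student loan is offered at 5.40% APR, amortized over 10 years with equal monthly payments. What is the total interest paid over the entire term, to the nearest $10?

At 5.40% the monthly rate is 0.0045000, so the payment is 92,000 × 0.0045000 / (1 − 1.0045000^−120) = $993.89.
Total paid = 120 × $993.89 = $119,266.80; interest = $119,266.80 − $92,000 = $27,266.80.

$27,270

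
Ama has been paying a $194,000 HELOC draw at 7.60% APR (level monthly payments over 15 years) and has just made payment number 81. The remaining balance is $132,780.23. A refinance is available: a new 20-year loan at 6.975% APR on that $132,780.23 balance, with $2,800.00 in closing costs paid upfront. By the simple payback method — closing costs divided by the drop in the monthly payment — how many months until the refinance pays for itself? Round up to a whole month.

Current payment = 194,000 × 7.6%/12 / (1 − (1+0.0063333)^−180) = $1,809.45.
Refinanced payment = 132,780.23 × 0.0058125 / (1 − (1+0.0058125)^−240) = $1,027.45.
Monthly savings = $1,809.45 − $1,027.45 = $782.00.
Break-even = $2,800.00 / $782.00 = 3.58 → 4 months.

4 months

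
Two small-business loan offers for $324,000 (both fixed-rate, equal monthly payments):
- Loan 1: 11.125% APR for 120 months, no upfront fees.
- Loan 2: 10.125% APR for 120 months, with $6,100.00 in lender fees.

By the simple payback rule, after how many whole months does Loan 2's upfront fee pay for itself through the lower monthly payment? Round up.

Loan 1: at 11.125% the monthly rate is 0.0092708, so the payment is 324,000 × 0.0092708 / (1 − 1.0092708^−120) = $4,486.06.
Loan 2: monthly rate = 10.125%/12 = 0.0084375; payment = 324,000 × 0.0084375 / (1 − (1+0.0084375)^−120) = $4,304.14.
Monthly savings = $4,486.06 − $4,304.14 = $181.92.
Break-even = $6,100.00 / $181.92 = 33.53 → 34 months.

34 months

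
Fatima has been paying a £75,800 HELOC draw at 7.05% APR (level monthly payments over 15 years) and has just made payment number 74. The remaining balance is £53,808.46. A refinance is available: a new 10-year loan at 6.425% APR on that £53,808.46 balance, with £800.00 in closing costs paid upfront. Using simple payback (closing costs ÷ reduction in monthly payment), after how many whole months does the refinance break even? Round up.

Current payment = 75,800 × 7.05%/12 / (1 − (1+0.0058750)^−180) = £683.43.
Refinanced payment = 53,808.46 × 0.0053542 / (1 − (1+0.0053542)^−120) = £608.93.
Monthly savings = £683.43 − £608.93 = £74.50.
Break-even = £800.00 / £74.50 = 10.74 → 11 months.

11 months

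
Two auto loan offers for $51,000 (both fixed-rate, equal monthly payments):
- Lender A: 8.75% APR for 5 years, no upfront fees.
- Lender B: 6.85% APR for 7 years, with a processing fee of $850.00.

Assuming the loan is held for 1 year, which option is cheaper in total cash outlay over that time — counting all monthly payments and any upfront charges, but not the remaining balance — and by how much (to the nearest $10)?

Lender B by $2,590

Lender A: monthly rate = 8.75%/12 = 0.0072917; payment = 51,000 × 0.0072917 / (1 − (1+0.0072917)^−60) = $1,052.50.
Lender B: monthly rate = 6.85%/12 = 0.0057083; payment = 51,000 × 0.0057083 / (1 − (1+0.0057083)^−84) = $765.99.
Over 12 months: Lender A costs 12 × $1,052.50 = $12,630.00; Lender B costs 12 × $765.99 + $850.00 = $10,041.88.
Lender B is cheaper by $12,630.00 − $10,041.88 = $2,588.12.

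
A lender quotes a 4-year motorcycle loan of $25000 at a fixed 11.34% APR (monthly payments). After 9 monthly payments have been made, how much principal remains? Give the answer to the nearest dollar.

$21,130

With monthly rate i = 11.34%/12 = 0.0094500, the balance after k of n payments is P · [(1+i)^n − (1+i)^k] / [(1+i)^n − 1].
(1+0.0094500)^48 = 1.57061953 and (1+0.0094500)^9 = 1.08833679, so the balance is 25,000 × (1.57061953 − 1.08833679) / (1.57061953 − 1) = $21,129.79.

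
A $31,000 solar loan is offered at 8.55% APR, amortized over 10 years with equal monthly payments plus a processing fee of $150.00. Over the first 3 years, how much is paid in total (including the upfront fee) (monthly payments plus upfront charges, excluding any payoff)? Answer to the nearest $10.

Monthly rate = 8.55%/12 = 0.0071250; payment = 31,000 × 0.0071250 / (1 − (1+0.0071250)^−120) = $385.19.
Total outlay = 36 × $385.19 + $150.00 = $14,016.84.

$14,020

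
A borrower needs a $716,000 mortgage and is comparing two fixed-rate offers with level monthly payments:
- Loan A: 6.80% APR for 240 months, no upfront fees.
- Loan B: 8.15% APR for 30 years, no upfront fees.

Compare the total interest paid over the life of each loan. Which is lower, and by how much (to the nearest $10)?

Loan A: at 6.80% the monthly rate is 0.0056667, so the payment is 716,000 × 0.0056667 / (1 − 1.0056667^−240) = $5,465.51.
Total interest on Loan A = 240 × $5,465.51 − $716,000 = $595,722.40.
Loan B: monthly rate = 8.15%/12 = 0.0067917; payment = 716,000 × 0.0067917 / (1 − (1+0.0067917)^−360) = $5,328.82.
Total interest on Loan B = 360 × $5,328.82 − $716,000 = $1,202,375.20.
Loan A is lower by $606,652.80.

Loan A by $606,650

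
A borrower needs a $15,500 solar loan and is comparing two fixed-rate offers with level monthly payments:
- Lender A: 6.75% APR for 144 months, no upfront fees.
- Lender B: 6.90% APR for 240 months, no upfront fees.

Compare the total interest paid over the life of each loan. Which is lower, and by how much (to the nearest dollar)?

Lender A: monthly rate = 6.75%/12 = 0.0056250; payment = 15,500 × 0.0056250 / (1 − (1+0.0056250)^−144) = $157.34.
Total interest on Lender A = 144 × $157.34 − $15,500 = $7,156.96.
Lender B: at 6.90% the monthly rate is 0.0057500, so the payment is 15,500 × 0.0057500 / (1 − 1.0057500^−240) = $119.24.
Total interest on Lender B = 240 × $119.24 − $15,500 = $13,117.60.
Lender A is lower by $5,960.64.

Lender A by $5,961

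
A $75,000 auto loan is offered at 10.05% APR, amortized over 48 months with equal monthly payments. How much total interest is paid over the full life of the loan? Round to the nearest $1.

Monthly rate = 10.05%/12 = 0.0083750; payment = 75,000 × 0.0083750 / (1 − (1+0.0083750)^−48) = $1,904.00.
Total paid = 48 × $1,904.00 = $91,392.00; interest = $91,392.00 − $75,000 = $16,392.00.

$16,392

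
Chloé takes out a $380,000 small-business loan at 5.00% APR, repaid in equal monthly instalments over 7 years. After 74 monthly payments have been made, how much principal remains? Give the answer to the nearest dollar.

$52,498

With monthly rate i = 5%/12 = 0.0041667, the balance after k of n payments is P · [(1+i)^n − (1+i)^k] / [(1+i)^n − 1].
(1+0.0041667)^84 = 1.41803605 and (1+0.0041667)^74 = 1.36028298, so the balance is 380,000 × (1.41803605 − 1.36028298) / (1.41803605 − 1) = $52,498.27.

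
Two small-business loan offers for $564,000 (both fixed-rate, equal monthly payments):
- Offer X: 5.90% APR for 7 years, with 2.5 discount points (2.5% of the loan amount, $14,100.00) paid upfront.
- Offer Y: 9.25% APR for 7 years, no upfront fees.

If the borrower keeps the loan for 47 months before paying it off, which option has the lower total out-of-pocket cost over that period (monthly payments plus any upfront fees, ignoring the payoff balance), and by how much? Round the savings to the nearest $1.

Offer X by $29,786

Offer X: at 5.90% the monthly rate is 0.0049167, so the payment is 564,000 × 0.0049167 / (1 − 1.0049167^−84) = $8,212.21.
Offer Y: at 9.25% the monthly rate is 0.0077083, so the payment is 564,000 × 0.0077083 / (1 − 1.0077083^−84) = $9,145.96.
Over 47 months: Offer X costs 47 × $8,212.21 + $14,100.00 = $400,073.87; Offer Y costs 47 × $9,145.96 = $429,860.12.
Offer X is cheaper by $429,860.12 − $400,073.87 = $29,786.25.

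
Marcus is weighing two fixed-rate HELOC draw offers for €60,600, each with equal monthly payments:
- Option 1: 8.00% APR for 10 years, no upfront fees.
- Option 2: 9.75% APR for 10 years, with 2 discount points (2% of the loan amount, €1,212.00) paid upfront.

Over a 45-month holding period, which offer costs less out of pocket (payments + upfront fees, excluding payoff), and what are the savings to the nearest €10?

Option 1: at 8.00% the monthly rate is 0.0066667, so the payment is 60,600 × 0.0066667 / (1 − 1.0066667^−120) = €735.25.
Option 2: at 9.75% the monthly rate is 0.0081250, so the payment is 60,600 × 0.0081250 / (1 − 1.0081250^−120) = €792.47.
Over 45 months: Option 1 costs 45 × €735.25 = €33,086.25; Option 2 costs 45 × €792.47 + €1,212.00 = €36,873.15.
Option 1 is cheaper by €36,873.15 − €33,086.25 = €3,786.90.

Option 1 by €3,790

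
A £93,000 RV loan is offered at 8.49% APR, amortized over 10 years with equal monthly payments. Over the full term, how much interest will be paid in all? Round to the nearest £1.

£45,308

At 8.49% the monthly rate is 0.0070750, so the payment is 93,000 × 0.0070750 / (1 − 1.0070750^−120) = £1,152.57.
Total paid = 120 × £1,152.57 = £138,308.40; interest = £138,308.40 − £93,000 = £45,308.40.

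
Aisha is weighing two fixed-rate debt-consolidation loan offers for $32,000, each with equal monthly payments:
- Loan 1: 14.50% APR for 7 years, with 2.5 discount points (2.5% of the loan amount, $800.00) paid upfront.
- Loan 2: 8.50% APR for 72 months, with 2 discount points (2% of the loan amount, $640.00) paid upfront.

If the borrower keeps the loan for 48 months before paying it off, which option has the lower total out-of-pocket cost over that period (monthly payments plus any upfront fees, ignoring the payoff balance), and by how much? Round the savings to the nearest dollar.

Loan 2 by $2,063

Loan 1: at 14.50% the monthly rate is 0.0120833, so the payment is 32,000 × 0.0120833 / (1 − 1.0120833^−84) = $608.55.
Loan 2: monthly rate = 8.5%/12 = 0.0070833; payment = 32,000 × 0.0070833 / (1 − (1+0.0070833)^−72) = $568.91.
Over 48 months: Loan 1 costs 48 × $608.55 + $800.00 = $30,010.40; Loan 2 costs 48 × $568.91 + $640.00 = $27,947.68.
Loan 2 is cheaper by $30,010.40 − $27,947.68 = $2,062.72.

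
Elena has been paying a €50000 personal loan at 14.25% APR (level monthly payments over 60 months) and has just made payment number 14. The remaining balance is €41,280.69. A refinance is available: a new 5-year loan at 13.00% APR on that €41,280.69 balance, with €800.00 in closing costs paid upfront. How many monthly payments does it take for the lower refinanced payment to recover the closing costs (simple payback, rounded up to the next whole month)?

4 months

Current payment = 50,000 × 14.25%/12 / (1 − (1+0.0118750)^−60) = €1,169.90.
Refinanced payment = 41,280.69 × 0.0108333 / (1 − (1+0.0108333)^−60) = €939.26.
Monthly savings = €1,169.90 − €939.26 = €230.64.
Break-even = €800.00 / €230.64 = 3.47 → 4 months.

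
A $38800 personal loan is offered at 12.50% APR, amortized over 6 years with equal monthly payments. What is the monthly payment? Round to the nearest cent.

At 12.50% the monthly rate is 0.0104167, so the payment is 38,800 × 0.0104167 / (1 − 1.0104167^−72) = $768.67.

$768.67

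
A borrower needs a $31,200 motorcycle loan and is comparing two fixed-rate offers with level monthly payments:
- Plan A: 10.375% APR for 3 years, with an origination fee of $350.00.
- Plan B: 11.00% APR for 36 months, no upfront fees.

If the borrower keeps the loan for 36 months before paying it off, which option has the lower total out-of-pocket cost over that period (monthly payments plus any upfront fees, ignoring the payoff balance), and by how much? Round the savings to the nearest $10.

Plan B by $20

Plan A: monthly rate = 10.375%/12 = 0.0086458; payment = 31,200 × 0.0086458 / (1 − (1+0.0086458)^−36) = $1,012.24.
Plan B: at 11.00% the monthly rate is 0.0091667, so the payment is 31,200 × 0.0091667 / (1 − 1.0091667^−36) = $1,021.45.
Over 36 months: Plan A costs 36 × $1,012.24 + $350.00 = $36,790.64; Plan B costs 36 × $1,021.45 = $36,772.20.
Plan B is cheaper by $36,790.64 − $36,772.20 = $18.44.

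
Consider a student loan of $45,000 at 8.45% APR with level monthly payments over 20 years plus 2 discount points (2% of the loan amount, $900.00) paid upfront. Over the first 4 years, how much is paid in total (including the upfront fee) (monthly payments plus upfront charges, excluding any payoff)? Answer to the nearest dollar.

Monthly rate = 8.45%/12 = 0.0070417; payment = 45,000 × 0.0070417 / (1 − (1+0.0070417)^−240) = $389.10.
Total outlay = 48 × $389.10 + $900.00 = $19,576.80.

$19,577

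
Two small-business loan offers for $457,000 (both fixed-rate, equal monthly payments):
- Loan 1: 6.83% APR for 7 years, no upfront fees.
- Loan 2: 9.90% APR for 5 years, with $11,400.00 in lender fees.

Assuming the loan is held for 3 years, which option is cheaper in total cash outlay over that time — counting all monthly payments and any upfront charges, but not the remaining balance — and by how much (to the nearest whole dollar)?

Loan 1 by $113,208

Loan 1: monthly rate = 6.83%/12 = 0.0056917; payment = 457,000 × 0.0056917 / (1 − (1+0.0056917)^−84) = $6,859.44.
Loan 2: monthly rate = 9.9%/12 = 0.0082500; payment = 457,000 × 0.0082500 / (1 − (1+0.0082500)^−60) = $9,687.43.
Over 36 months: Loan 1 costs 36 × $6,859.44 = $246,939.84; Loan 2 costs 36 × $9,687.43 + $11,400.00 = $360,147.48.
Loan 1 is cheaper by $360,147.48 − $246,939.84 = $113,207.64.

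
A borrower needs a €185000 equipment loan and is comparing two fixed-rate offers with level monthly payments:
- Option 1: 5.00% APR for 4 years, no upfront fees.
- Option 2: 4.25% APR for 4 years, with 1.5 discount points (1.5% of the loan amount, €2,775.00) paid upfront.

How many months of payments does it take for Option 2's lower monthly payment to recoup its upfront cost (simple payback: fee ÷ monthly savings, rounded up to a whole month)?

Option 1: monthly rate = 5%/12 = 0.0041667; payment = 185,000 × 0.0041667 / (1 − (1+0.0041667)^−48) = €4,260.42.
Option 2: monthly rate = 4.25%/12 = 0.0035417; payment = 185,000 × 0.0035417 / (1 − (1+0.0035417)^−48) = €4,197.85.
Monthly savings = €4,260.42 − €4,197.85 = €62.57.
Break-even = €2,775.00 / €62.57 = 44.35 → 45 months.

45 months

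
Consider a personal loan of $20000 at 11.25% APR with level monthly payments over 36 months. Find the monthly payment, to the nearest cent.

$657.14

Monthly rate = 11.25%/12 = 0.0093750; payment = 20,000 × 0.0093750 / (1 − (1+0.0093750)^−36) = $657.14.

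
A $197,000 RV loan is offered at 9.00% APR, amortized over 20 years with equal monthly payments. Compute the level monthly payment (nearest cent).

$1,772.46

Monthly rate = 9%/12 = 0.0075000; payment = 197,000 × 0.0075000 / (1 − (1+0.0075000)^−240) = $1,772.46.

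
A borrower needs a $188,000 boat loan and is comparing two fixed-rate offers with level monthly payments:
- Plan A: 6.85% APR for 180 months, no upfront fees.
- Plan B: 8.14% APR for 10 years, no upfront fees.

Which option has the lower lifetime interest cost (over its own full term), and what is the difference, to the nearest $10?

Plan A: monthly rate = 6.85%/12 = 0.0057083; payment = 188,000 × 0.0057083 / (1 − (1+0.0057083)^−180) = $1,674.07.
Total interest on Plan A = 180 × $1,674.07 − $188,000 = $113,332.60.
Plan B: at 8.14% the monthly rate is 0.0067833, so the payment is 188,000 × 0.0067833 / (1 − 1.0067833^−120) = $2,294.89.
Total interest on Plan B = 120 × $2,294.89 − $188,000 = $87,386.80.
Plan B is lower by $25,945.80.

Plan B by $25,950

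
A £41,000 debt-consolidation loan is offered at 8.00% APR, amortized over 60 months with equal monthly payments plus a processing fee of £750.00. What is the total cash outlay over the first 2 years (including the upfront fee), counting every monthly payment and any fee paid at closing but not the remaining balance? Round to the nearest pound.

£20,702

Monthly rate = 8%/12 = 0.0066667; payment = 41,000 × 0.0066667 / (1 − (1+0.0066667)^−60) = £831.33.
Total outlay = 24 × £831.33 + £750.00 = £20,701.92.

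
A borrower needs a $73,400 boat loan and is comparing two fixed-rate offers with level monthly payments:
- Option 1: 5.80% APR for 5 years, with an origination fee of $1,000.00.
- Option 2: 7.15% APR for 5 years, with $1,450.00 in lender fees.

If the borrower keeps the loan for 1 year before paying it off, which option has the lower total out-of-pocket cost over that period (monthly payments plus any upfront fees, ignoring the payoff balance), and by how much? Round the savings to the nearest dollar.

Option 1: monthly rate = 5.8%/12 = 0.0048333; payment = 73,400 × 0.0048333 / (1 − (1+0.0048333)^−60) = $1,412.21.
Option 2: monthly rate = 7.15%/12 = 0.0059583; payment = 73,400 × 0.0059583 / (1 − (1+0.0059583)^−60) = $1,458.61.
Over 12 months: Option 1 costs 12 × $1,412.21 + $1,000.00 = $17,946.52; Option 2 costs 12 × $1,458.61 + $1,450.00 = $18,953.32.
Option 1 is cheaper by $18,953.32 − $17,946.52 = $1,006.80.

Option 1 by $1,007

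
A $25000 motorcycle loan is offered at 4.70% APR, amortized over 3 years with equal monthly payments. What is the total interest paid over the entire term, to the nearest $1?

$1,853

Monthly rate = 4.7%/12 = 0.0039167; payment = 25,000 × 0.0039167 / (1 − (1+0.0039167)^−36) = $745.91.
Total paid = 36 × $745.91 = $26,852.76; interest = $26,852.76 − $25,000 = $1,852.76.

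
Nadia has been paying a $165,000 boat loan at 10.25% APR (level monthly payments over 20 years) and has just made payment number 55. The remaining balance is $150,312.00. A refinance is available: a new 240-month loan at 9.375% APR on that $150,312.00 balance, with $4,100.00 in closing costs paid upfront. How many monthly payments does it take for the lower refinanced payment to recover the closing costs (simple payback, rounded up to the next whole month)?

18 months

Current payment = 165,000 × 10.25%/12 / (1 − (1+0.0085417)^−240) = $1,619.71.
Refinanced payment = 150,312.00 × 0.0078125 / (1 − (1+0.0078125)^−240) = $1,388.86.
Monthly savings = $1,619.71 − $1,388.86 = $230.85.
Break-even = $4,100.00 / $230.85 = 17.76 → 18 months.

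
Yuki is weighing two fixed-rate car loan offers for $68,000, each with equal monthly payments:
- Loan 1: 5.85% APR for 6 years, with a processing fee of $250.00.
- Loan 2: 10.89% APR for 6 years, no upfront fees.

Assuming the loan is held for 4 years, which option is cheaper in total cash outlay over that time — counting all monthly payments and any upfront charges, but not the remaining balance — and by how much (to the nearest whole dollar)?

Loan 1: monthly rate = 5.85%/12 = 0.0048750; payment = 68,000 × 0.0048750 / (1 − (1+0.0048750)^−72) = $1,122.15.
Loan 2: monthly rate = 10.89%/12 = 0.0090750; payment = 68,000 × 0.0090750 / (1 − (1+0.0090750)^−72) = $1,290.49.
Over 48 months: Loan 1 costs 48 × $1,122.15 + $250.00 = $54,113.20; Loan 2 costs 48 × $1,290.49 = $61,943.52.
Loan 1 is cheaper by $61,943.52 − $54,113.20 = $7,830.32.

Loan 1 by $7,830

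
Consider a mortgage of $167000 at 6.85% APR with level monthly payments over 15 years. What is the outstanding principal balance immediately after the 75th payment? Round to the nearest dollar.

$117,205

With monthly rate i = 6.85%/12 = 0.0057083, the balance after k of n payments is P · [(1+i)^n − (1+i)^k] / [(1+i)^n − 1].
(1+0.0057083)^180 = 2.78592083 and (1+0.0057083)^75 = 1.53251119, so the balance is 167,000 × (2.78592083 − 1.53251119) / (2.78592083 − 1) = $117,205.31.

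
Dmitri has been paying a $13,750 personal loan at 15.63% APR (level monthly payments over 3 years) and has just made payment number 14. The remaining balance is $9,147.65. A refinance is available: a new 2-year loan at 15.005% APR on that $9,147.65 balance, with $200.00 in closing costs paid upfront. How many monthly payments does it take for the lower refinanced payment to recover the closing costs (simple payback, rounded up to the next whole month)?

Current payment = 13,750 × 15.63%/12 / (1 − (1+0.0130250)^−36) = $480.90.
Refinanced payment = 9,147.65 × 0.0125042 / (1 − (1+0.0125042)^−24) = $443.56.
Monthly savings = $480.90 − $443.56 = $37.34.
Break-even = $200.00 / $37.34 = 5.36 → 6 months.

6 months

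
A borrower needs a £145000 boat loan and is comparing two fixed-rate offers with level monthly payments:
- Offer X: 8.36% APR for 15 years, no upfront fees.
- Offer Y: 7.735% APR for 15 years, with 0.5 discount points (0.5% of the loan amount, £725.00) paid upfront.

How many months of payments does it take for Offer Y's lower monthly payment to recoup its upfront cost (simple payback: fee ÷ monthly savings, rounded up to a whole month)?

14 months

Offer X: monthly rate = 8.36%/12 = 0.0069667; payment = 145,000 × 0.0069667 / (1 − (1+0.0069667)^−180) = £1,416.00.
Offer Y: monthly rate = 7.735%/12 = 0.0064458; payment = 145,000 × 0.0064458 / (1 − (1+0.0064458)^−180) = £1,363.60.
Monthly savings = £1,416.00 − £1,363.60 = £52.40.
Break-even = £725.00 / £52.40 = 13.84 → 14 months.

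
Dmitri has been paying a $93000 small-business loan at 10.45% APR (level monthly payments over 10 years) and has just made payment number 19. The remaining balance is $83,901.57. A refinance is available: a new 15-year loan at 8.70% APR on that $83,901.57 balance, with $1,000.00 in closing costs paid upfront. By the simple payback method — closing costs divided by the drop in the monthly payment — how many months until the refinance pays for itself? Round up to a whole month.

3 months

Current payment = 93,000 × 10.45%/12 / (1 − (1+0.0087083)^−120) = $1,252.29.
Refinanced payment = 83,901.57 × 0.0072500 / (1 − (1+0.0072500)^−180) = $836.08.
Monthly savings = $1,252.29 − $836.08 = $416.21.
Break-even = $1,000.00 / $416.21 = 2.40 → 3 months.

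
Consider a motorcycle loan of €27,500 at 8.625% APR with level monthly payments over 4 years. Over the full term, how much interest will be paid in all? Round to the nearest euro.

Monthly rate = 8.625%/12 = 0.0071875; payment = 27,500 × 0.0071875 / (1 − (1+0.0071875)^−48) = €679.45.
Total paid = 48 × €679.45 = €32,613.60; interest = €32,613.60 − €27,500 = €5,113.60.

€5,114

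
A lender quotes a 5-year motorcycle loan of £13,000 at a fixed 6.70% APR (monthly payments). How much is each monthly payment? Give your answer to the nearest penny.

£255.58

At 6.70% the monthly rate is 0.0055833, so the payment is 13,000 × 0.0055833 / (1 − 1.0055833^−60) = £255.58.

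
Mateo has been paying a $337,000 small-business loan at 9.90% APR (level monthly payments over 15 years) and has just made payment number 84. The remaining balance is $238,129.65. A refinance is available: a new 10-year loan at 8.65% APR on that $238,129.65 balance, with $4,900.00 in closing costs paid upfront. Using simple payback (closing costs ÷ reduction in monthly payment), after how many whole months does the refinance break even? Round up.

8 months

Current payment = 337,000 × 9.9%/12 / (1 − (1+0.0082500)^−180) = $3,600.83.
Refinanced payment = 238,129.65 × 0.0072083 / (1 − (1+0.0072083)^−120) = $2,971.60.
Monthly savings = $3,600.83 − $2,971.60 = $629.23.
Break-even = $4,900.00 / $629.23 = 7.79 → 8 months.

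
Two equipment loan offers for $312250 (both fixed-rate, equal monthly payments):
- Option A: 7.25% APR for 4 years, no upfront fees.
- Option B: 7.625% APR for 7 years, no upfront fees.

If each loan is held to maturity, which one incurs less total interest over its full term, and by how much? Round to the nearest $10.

Option A by $43,280

Option A: at 7.25% the monthly rate is 0.0060417, so the payment is 312,250 × 0.0060417 / (1 − 1.0060417^−48) = $7,513.49.
Total interest on Option A = 48 × $7,513.49 − $312,250 = $48,397.52.
Option B: at 7.625% the monthly rate is 0.0063542, so the payment is 312,250 × 0.0063542 / (1 − 1.0063542^−84) = $4,808.66.
Total interest on Option B = 84 × $4,808.66 − $312,250 = $91,677.44.
Option A is lower by $43,279.92.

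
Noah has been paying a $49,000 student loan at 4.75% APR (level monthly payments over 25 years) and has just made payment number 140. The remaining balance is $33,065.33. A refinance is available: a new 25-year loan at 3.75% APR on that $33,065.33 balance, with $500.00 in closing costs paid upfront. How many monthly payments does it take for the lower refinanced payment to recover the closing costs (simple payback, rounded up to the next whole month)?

5 months

Current payment = 49,000 × 4.75%/12 / (1 − (1+0.0039583)^−300) = $279.36.
Refinanced payment = 33,065.33 × 0.0031250 / (1 − (1+0.0031250)^−300) = $170.00.
Monthly savings = $279.36 − $170.00 = $109.36.
Break-even = $500.00 / $109.36 = 4.57 → 5 months.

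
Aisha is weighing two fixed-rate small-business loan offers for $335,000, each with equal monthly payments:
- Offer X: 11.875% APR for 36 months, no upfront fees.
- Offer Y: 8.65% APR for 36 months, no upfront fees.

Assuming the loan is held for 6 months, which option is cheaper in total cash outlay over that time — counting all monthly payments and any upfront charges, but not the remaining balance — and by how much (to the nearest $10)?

Offer X: monthly rate = 11.875%/12 = 0.0098958; payment = 335,000 × 0.0098958 / (1 − (1+0.0098958)^−36) = $11,106.80.
Offer Y: at 8.65% the monthly rate is 0.0072083, so the payment is 335,000 × 0.0072083 / (1 − 1.0072083^−36) = $10,598.42.
Over 6 months: Offer X costs 6 × $11,106.80 = $66,640.80; Offer Y costs 6 × $10,598.42 = $63,590.52.
Offer Y is cheaper by $66,640.80 − $63,590.52 = $3,050.28.

Offer Y by $3,050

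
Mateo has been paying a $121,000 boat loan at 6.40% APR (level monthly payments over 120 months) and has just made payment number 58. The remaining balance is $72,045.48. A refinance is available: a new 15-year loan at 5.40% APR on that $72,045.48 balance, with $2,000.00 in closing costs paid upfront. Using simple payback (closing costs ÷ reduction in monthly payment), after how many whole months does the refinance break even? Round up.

Current payment = 121,000 × 6.4%/12 / (1 − (1+0.0053333)^−120) = $1,367.78.
Refinanced payment = 72,045.48 × 0.0045000 / (1 − (1+0.0045000)^−180) = $584.86.
Monthly savings = $1,367.78 − $584.86 = $782.92.
Break-even = $2,000.00 / $782.92 = 2.55 → 3 months.

3 months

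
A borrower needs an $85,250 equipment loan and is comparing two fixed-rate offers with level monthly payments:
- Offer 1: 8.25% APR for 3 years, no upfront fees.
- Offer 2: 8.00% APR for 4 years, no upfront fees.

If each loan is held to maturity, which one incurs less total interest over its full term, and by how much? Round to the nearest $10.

Offer 1: monthly rate = 8.25%/12 = 0.0068750; payment = 85,250 × 0.0068750 / (1 − (1+0.0068750)^−36) = $2,681.27.
Total interest on Offer 1 = 36 × $2,681.27 − $85,250 = $11,275.72.
Offer 2: monthly rate = 8%/12 = 0.0066667; payment = 85,250 × 0.0066667 / (1 − (1+0.0066667)^−48) = $2,081.20.
Total interest on Offer 2 = 48 × $2,081.20 − $85,250 = $14,647.60.
Offer 1 is lower by $3,371.88.

Offer 1 by $3,370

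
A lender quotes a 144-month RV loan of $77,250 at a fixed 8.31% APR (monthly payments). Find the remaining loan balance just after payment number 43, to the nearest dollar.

With monthly rate i = 8.31%/12 = 0.0069250, the balance after k of n payments is P · [(1+i)^n − (1+i)^k] / [(1+i)^n − 1].
(1+0.0069250)^144 = 2.70138081 and (1+0.0069250)^43 = 1.34547712, so the balance is 77,250 × (2.70138081 − 1.34547712) / (2.70138081 − 1) = $61,563.85.

$61,564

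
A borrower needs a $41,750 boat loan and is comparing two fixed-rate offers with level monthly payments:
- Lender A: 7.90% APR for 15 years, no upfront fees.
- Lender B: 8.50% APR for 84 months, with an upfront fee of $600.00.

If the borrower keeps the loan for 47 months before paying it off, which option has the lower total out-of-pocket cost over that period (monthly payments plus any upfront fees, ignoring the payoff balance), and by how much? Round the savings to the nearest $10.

Lender A by $13,040

Lender A: at 7.90% the monthly rate is 0.0065833, so the payment is 41,750 × 0.0065833 / (1 − 1.0065833^−180) = $396.58.
Lender B: monthly rate = 8.5%/12 = 0.0070833; payment = 41,750 × 0.0070833 / (1 − (1+0.0070833)^−84) = $661.17.
Over 47 months: Lender A costs 47 × $396.58 = $18,639.26; Lender B costs 47 × $661.17 + $600.00 = $31,674.99.
Lender A is cheaper by $31,674.99 − $18,639.26 = $13,035.73.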